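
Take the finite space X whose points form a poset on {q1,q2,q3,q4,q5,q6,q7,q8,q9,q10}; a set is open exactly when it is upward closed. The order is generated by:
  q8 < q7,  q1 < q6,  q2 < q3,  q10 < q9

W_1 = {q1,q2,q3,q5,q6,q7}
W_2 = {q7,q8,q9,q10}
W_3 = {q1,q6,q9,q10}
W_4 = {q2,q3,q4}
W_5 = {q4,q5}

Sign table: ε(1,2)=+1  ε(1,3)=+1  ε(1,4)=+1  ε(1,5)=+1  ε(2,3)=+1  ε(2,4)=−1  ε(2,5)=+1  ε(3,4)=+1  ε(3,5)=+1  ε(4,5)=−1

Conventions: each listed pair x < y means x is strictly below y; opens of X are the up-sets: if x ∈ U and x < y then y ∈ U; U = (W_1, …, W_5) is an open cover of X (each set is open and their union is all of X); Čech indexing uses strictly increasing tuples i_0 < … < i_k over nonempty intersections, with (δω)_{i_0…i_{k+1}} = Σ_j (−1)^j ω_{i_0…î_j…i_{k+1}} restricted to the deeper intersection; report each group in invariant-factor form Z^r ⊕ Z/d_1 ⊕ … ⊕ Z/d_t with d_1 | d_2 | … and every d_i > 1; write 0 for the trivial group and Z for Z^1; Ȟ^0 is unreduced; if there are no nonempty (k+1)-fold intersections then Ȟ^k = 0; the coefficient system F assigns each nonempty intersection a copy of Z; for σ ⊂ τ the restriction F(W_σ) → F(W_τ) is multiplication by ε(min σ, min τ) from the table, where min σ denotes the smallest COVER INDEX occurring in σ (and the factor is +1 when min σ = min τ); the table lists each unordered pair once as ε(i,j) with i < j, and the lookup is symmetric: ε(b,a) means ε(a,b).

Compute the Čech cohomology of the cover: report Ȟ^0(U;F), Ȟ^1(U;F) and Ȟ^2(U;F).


nonempty overlaps:
  W12={q7} W13={q1,q6} W14={q2,q3} W15={q5} W23={q9,q10} W45={q4}
C dims 5,6; δ0: rk 5, SNF 1^4·2
degree 0: 5−5−0 = 0 → Ȟ^0 ≅ 0
degree 1: 6−0−5 = 1 plus torsion [2] → Ȟ^1 ≅ Z ⊕ Z/2
degree 2: 0−0−0 = 0 → Ȟ^2 ≅ 0

Ȟ^0(U;F) ≅ 0,  Ȟ^1(U;F) ≅ Z ⊕ Z/2,  Ȟ^2(U;F) ≅ 0


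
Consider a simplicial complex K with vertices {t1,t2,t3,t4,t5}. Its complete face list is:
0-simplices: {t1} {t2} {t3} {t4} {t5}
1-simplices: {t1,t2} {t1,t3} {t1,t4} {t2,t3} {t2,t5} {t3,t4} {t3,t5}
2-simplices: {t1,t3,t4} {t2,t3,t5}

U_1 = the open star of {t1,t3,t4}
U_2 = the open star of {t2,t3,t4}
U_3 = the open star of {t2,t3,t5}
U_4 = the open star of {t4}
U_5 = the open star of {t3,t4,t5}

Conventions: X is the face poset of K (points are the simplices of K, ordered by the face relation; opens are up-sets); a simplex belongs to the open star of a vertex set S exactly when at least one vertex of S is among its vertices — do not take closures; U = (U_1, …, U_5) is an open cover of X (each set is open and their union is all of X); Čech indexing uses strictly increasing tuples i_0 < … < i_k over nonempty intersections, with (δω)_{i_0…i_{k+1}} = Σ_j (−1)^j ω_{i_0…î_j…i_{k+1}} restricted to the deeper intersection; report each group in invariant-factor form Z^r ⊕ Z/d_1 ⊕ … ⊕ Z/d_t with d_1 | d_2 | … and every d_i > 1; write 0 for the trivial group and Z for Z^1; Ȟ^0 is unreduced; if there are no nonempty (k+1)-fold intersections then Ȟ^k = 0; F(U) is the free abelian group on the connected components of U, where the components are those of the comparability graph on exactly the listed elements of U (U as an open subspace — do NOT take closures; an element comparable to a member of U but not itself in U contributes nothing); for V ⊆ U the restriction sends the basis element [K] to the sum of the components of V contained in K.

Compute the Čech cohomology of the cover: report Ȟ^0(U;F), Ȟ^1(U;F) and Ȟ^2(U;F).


nerve simplices:
  U1={{t1},{t3},{t4},{t1,t2},{t1,t3},{t1,t4},{t2,t3},{t3,t4},{t3,t5},{t1,t3,t4},{t2,t3,t5}} U2={{t2},{t3},{t4},{t1,t2},{t1,t3},{t1,t4},{t2,t3},{t2,t5},{t3,t4},{t3,t5},{t1,t3,t4},{t2,t3,t5}} U3={{t2},{t3},{t5},{t1,t2},{t1,t3},{t2,t3},{t2,t5},{t3,t4},{t3,t5},{t1,t3,t4},{t2,t3,t5}} U4={{t4},{t1,t4},{t3,t4},{t1,t3,t4}} U5={{t3},{t4},{t5},{t1,t3},{t1,t4},{t2,t3},{t2,t5},{t3,t4},{t3,t5},{t1,t3,t4},{t2,t3,t5}}
  U12={{t3},{t4},{t1,t2},{t1,t3},{t1,t4},{t2,t3},{t3,t4},{t3,t5},{t1,t3,t4},{t2,t3,t5}} U13={{t3},{t1,t2},{t1,t3},{t2,t3},{t3,t4},{t3,t5},{t1,t3,t4},{t2,t3,t5}} U14={{t4},{t1,t4},{t3,t4},{t1,t3,t4}} U15={{t3},{t4},{t1,t3},{t1,t4},{t2,t3},{t3,t4},{t3,t5},{t1,t3,t4},{t2,t3,t5}} U23={{t2},{t3},{t1,t2},{t1,t3},{t2,t3},{t2,t5},{t3,t4},{t3,t5},{t1,t3,t4},{t2,t3,t5}} U24={{t4},{t1,t4},{t3,t4},{t1,t3,t4}} U25={{t3},{t4},{t1,t3},{t1,t4},{t2,t3},{t2,t5},{t3,t4},{t3,t5},{t1,t3,t4},{t2,t3,t5}} U34={{t3,t4},{t1,t3,t4}} U35={{t3},{t5},{t1,t3},{t2,t3},{t2,t5},{t3,t4},{t3,t5},{t1,t3,t4},{t2,t3,t5}} U45={{t4},{t1,t4},{t3,t4},{t1,t3,t4}}
  U123={{t3},{t1,t2},{t1,t3},{t2,t3},{t3,t4},{t3,t5},{t1,t3,t4},{t2,t3,t5}} U124={{t4},{t1,t4},{t3,t4},{t1,t3,t4}} U125={{t3},{t4},{t1,t3},{t1,t4},{t2,t3},{t3,t4},{t3,t5},{t1,t3,t4},{t2,t3,t5}} U134={{t3,t4},{t1,t3,t4}} U135={{t3},{t1,t3},{t2,t3},{t3,t4},{t3,t5},{t1,t3,t4},{t2,t3,t5}} U145={{t4},{t1,t4},{t3,t4},{t1,t3,t4}} U234={{t3,t4},{t1,t3,t4}} U235={{t3},{t1,t3},{t2,t3},{t2,t5},{t3,t4},{t3,t5},{t1,t3,t4},{t2,t3,t5}} U245={{t4},{t1,t4},{t3,t4},{t1,t3,t4}} U345={{t3,t4},{t1,t3,t4}}
  U1234={{t3,t4},{t1,t3,t4}} U1235={{t3},{t1,t3},{t2,t3},{t3,t4},{t3,t5},{t1,t3,t4},{t2,t3,t5}} U1245={{t4},{t1,t4},{t3,t4},{t1,t3,t4}} U1345={{t3,t4},{t1,t3,t4}} U2345={{t3,t4},{t1,t3,t4}}
  U12345={{t3,t4},{t1,t3,t4}}
components per intersection:
  U1: {{t1},{t3},{t4},{t1,t2},{t1,t3},{t1,t4},{t2,t3},{t3,t4},{t3,t5},{t1,t3,t4},{t2,t3,t5}}
  U2: {{t2},{t3},{t4},{t1,t2},{t1,t3},{t1,t4},{t2,t3},{t2,t5},{t3,t4},{t3,t5},{t1,t3,t4},{t2,t3,t5}}
  U3: {{t2},{t3},{t5},{t1,t2},{t1,t3},{t2,t3},{t2,t5},{t3,t4},{t3,t5},{t1,t3,t4},{t2,t3,t5}}
  U4: {{t4},{t1,t4},{t3,t4},{t1,t3,t4}}
  U5: {{t3},{t4},{t5},{t1,t3},{t1,t4},{t2,t3},{t2,t5},{t3,t4},{t3,t5},{t1,t3,t4},{t2,t3,t5}}
  U12: {{t3},{t4},{t1,t3},{t1,t4},{t2,t3},{t3,t4},{t3,t5},{t1,t3,t4},{t2,t3,t5}} {{t1,t2}}
  U13: {{t3},{t1,t3},{t2,t3},{t3,t4},{t3,t5},{t1,t3,t4},{t2,t3,t5}} {{t1,t2}}
  U14: {{t4},{t1,t4},{t3,t4},{t1,t3,t4}}
  U15: {{t3},{t4},{t1,t3},{t1,t4},{t2,t3},{t3,t4},{t3,t5},{t1,t3,t4},{t2,t3,t5}}
  U23: {{t2},{t3},{t1,t2},{t1,t3},{t2,t3},{t2,t5},{t3,t4},{t3,t5},{t1,t3,t4},{t2,t3,t5}}
  U24: {{t4},{t1,t4},{t3,t4},{t1,t3,t4}}
  U25: {{t3},{t4},{t1,t3},{t1,t4},{t2,t3},{t2,t5},{t3,t4},{t3,t5},{t1,t3,t4},{t2,t3,t5}}
  U34: {{t3,t4},{t1,t3,t4}}
  U35: {{t3},{t5},{t1,t3},{t2,t3},{t2,t5},{t3,t4},{t3,t5},{t1,t3,t4},{t2,t3,t5}}
  U45: {{t4},{t1,t4},{t3,t4},{t1,t3,t4}}
  U123: {{t3},{t1,t3},{t2,t3},{t3,t4},{t3,t5},{t1,t3,t4},{t2,t3,t5}} {{t1,t2}}
  U124: {{t4},{t1,t4},{t3,t4},{t1,t3,t4}}
  U125: {{t3},{t4},{t1,t3},{t1,t4},{t2,t3},{t3,t4},{t3,t5},{t1,t3,t4},{t2,t3,t5}}
  U134: {{t3,t4},{t1,t3,t4}}
  U135: {{t3},{t1,t3},{t2,t3},{t3,t4},{t3,t5},{t1,t3,t4},{t2,t3,t5}}
  U145: {{t4},{t1,t4},{t3,t4},{t1,t3,t4}}
  U234: {{t3,t4},{t1,t3,t4}}
  U235: {{t3},{t1,t3},{t2,t3},{t2,t5},{t3,t4},{t3,t5},{t1,t3,t4},{t2,t3,t5}}
  U245: {{t4},{t1,t4},{t3,t4},{t1,t3,t4}}
  U345: {{t3,t4},{t1,t3,t4}}
  U1234: {{t3,t4},{t1,t3,t4}}
  U1235: {{t3},{t1,t3},{t2,t3},{t3,t4},{t3,t5},{t1,t3,t4},{t2,t3,t5}}
  U1245: {{t4},{t1,t4},{t3,t4},{t1,t3,t4}}
  U1345: {{t3,t4},{t1,t3,t4}}
  U2345: {{t3,t4},{t1,t3,t4}}
  U12345: {{t3,t4},{t1,t3,t4}}
C dims 5,12,11,5; δ0: rk 4, SNF 1^4; δ1: rk 7, SNF 1^7; δ2: rk 4, SNF 1^4
degree 0: 5−4−0 = 1 → Ȟ^0 ≅ Z
degree 1: 12−7−4 = 1 → Ȟ^1 ≅ Z
degree 2: 11−4−7 = 0 → Ȟ^2 ≅ 0

Ȟ^0(U;F) ≅ Z; Ȟ^1(U;F) ≅ Z; Ȟ^2(U;F) ≅ 0


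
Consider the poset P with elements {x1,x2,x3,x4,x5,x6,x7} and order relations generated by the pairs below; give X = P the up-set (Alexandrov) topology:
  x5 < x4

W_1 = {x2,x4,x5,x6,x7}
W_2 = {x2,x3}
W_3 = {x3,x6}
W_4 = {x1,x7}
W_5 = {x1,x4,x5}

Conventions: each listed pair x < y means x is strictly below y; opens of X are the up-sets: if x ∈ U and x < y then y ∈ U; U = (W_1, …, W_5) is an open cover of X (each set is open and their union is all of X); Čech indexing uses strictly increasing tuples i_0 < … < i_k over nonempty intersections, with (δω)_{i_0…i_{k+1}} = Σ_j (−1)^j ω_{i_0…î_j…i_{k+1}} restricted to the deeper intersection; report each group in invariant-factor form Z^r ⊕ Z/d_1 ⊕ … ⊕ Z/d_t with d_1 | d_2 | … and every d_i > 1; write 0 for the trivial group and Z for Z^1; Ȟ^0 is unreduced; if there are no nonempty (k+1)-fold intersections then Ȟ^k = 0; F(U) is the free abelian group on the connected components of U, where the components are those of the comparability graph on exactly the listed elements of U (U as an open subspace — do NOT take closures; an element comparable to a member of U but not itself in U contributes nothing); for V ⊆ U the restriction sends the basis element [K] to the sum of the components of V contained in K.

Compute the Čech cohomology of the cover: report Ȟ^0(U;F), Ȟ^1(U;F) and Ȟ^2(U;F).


nerve simplices:
  W12={x2} W13={x6} W14={x7} W15={x4,x5} W23={x3} W45={x1}
components per intersection:
  W1: {x2} {x4,x5} {x6} {x7}
  W2: {x2} {x3}
  W3: {x3} {x6}
  W4: {x1} {x7}
  W5: {x1} {x4,x5}
  W12: {x2}
  W13: {x6}
  W14: {x7}
  W15: {x4,x5}
  W23: {x3}
  W45: {x1}
C dims 12,6; δ0: rk 6, SNF 1^6
degree 0: 12−6−0 = 6 → Ȟ^0 ≅ Z^6
degree 1: 6−0−6 = 0 → Ȟ^1 ≅ 0
degree 2: 0−0−0 = 0 → Ȟ^2 ≅ 0

Ȟ^0 = Z^6; Ȟ^1 = 0; Ȟ^2 = 0


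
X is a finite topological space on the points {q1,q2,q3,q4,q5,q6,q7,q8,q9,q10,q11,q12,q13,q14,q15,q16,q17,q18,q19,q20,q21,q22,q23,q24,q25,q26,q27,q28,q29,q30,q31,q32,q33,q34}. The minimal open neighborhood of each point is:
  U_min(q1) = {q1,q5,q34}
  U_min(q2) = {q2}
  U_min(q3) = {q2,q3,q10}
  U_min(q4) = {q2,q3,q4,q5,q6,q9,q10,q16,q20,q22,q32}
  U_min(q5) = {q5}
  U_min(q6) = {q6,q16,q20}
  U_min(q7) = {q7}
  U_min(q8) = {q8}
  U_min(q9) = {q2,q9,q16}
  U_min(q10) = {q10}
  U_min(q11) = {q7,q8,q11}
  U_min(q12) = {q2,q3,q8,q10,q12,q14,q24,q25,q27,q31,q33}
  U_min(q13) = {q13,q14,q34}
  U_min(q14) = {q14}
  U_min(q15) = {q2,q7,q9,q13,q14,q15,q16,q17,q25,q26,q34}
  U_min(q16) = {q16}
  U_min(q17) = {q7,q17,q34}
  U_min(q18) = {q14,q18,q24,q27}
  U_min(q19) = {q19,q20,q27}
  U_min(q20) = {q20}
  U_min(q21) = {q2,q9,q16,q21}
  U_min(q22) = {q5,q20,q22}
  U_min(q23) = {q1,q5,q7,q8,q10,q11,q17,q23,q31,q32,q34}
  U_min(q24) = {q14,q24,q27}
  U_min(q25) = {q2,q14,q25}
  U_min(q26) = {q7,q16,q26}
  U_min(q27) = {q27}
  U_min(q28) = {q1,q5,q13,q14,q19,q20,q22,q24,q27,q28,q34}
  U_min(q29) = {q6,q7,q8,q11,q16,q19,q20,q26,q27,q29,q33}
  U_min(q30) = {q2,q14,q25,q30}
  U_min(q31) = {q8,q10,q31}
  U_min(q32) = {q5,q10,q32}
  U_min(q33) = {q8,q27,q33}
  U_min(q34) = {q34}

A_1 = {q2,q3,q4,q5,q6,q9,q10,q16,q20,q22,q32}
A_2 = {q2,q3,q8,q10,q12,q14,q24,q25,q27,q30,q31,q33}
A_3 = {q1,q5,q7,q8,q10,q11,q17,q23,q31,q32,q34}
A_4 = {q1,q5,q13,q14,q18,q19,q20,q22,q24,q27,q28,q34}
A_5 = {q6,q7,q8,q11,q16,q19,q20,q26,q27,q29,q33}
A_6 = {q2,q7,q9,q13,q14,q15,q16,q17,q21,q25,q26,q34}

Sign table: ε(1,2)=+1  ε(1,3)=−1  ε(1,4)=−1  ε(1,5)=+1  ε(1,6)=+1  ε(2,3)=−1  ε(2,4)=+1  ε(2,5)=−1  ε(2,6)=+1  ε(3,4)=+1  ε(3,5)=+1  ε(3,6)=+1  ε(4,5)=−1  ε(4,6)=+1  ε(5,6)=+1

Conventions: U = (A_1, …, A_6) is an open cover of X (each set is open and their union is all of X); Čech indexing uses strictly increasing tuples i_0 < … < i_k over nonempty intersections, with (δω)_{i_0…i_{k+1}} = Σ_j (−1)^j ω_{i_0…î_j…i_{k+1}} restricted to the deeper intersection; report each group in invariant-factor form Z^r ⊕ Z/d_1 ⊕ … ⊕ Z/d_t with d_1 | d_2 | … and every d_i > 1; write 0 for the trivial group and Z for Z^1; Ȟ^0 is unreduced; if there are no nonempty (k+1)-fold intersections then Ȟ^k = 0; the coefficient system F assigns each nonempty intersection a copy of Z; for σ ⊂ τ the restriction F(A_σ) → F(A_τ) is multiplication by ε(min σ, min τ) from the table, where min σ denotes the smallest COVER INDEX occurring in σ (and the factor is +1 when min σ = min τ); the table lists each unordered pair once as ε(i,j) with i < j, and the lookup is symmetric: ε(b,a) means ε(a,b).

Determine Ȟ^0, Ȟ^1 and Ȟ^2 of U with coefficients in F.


Ȟ^0(U;F) ≅ 0; Ȟ^1(U;F) ≅ Z/2; Ȟ^2(U;F) ≅ Z

nonempty intersections:
  A12={q2,q3,q10} A13={q5,q10,q32} A14={q5,q20,q22} A15={q6,q16,q20} A16={q2,q9,q16} A23={q8,q10,q31} A24={q14,q24,q27} A25={q8,q27,q33} A26={q2,q14,q25} A34={q1,q5,q34} A35={q7,q8,q11} A36={q7,q17,q34} A45={q19,q20,q27} A46={q13,q14,q34} A56={q7,q16,q26}
  A123={q10} A126={q2} A134={q5} A145={q20} A156={q16} A235={q8} A245={q27} A246={q14} A346={q34} A356={q7}
C dims 6,15,10; δ0: rk 6, SNF 1^5·2; δ1: rk 9, SNF 1^9
Ȟ^0: (6−6)−0=0 ⇒ 0
Ȟ^1: (15−9)−6=0 plus torsion [2] ⇒ Z/2
Ȟ^2: (10−0)−9=1 ⇒ Z


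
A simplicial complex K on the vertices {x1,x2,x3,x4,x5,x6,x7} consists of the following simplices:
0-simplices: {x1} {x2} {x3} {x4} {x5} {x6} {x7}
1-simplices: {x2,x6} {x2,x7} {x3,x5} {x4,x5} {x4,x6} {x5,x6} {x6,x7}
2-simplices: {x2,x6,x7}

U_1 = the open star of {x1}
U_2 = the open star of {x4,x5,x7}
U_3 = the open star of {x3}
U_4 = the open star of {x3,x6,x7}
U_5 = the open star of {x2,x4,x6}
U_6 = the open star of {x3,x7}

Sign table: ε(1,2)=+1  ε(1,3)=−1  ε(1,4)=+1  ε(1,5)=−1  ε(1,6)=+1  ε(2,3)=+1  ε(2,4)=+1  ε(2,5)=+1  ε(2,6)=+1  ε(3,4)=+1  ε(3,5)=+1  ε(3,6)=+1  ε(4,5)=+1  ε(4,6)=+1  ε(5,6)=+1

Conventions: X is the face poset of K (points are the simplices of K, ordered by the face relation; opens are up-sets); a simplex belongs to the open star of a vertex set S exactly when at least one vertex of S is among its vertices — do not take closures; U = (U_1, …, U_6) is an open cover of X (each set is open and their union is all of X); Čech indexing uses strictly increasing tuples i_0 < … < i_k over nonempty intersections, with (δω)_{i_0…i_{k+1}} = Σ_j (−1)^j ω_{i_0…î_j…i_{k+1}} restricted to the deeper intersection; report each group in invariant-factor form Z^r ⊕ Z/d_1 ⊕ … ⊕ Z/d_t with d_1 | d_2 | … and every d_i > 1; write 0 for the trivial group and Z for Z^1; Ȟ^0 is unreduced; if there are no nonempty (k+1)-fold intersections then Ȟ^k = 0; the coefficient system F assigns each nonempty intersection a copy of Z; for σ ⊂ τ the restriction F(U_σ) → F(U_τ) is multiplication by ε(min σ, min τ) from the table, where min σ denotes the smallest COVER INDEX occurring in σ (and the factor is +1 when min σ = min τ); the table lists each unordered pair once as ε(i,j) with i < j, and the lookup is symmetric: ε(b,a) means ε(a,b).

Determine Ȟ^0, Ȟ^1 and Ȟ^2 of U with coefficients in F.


Ȟ^0 = Z^2, Ȟ^1 = 0 and Ȟ^2 = 0

cover nerve:
  U1={{x1}} U2={{x4},{x5},{x7},{x2,x7},{x3,x5},{x4,x5},{x4,x6},{x5,x6},{x6,x7},{x2,x6,x7}} U3={{x3},{x3,x5}} U4={{x3},{x6},{x7},{x2,x6},{x2,x7},{x3,x5},{x4,x6},{x5,x6},{x6,x7},{x2,x6,x7}} U5={{x2},{x4},{x6},{x2,x6},{x2,x7},{x4,x5},{x4,x6},{x5,x6},{x6,x7},{x2,x6,x7}} U6={{x3},{x7},{x2,x7},{x3,x5},{x6,x7},{x2,x6,x7}}
  U23={{x3,x5}} U24={{x7},{x2,x7},{x3,x5},{x4,x6},{x5,x6},{x6,x7},{x2,x6,x7}} U25={{x4},{x2,x7},{x4,x5},{x4,x6},{x5,x6},{x6,x7},{x2,x6,x7}} U26={{x7},{x2,x7},{x3,x5},{x6,x7},{x2,x6,x7}} U34={{x3},{x3,x5}} U36={{x3},{x3,x5}} U45={{x6},{x2,x6},{x2,x7},{x4,x6},{x5,x6},{x6,x7},{x2,x6,x7}} U46={{x3},{x7},{x2,x7},{x3,x5},{x6,x7},{x2,x6,x7}} U56={{x2,x7},{x6,x7},{x2,x6,x7}}
  U234={{x3,x5}} U236={{x3,x5}} U245={{x2,x7},{x4,x6},{x5,x6},{x6,x7},{x2,x6,x7}} U246={{x7},{x2,x7},{x3,x5},{x6,x7},{x2,x6,x7}} U256={{x2,x7},{x6,x7},{x2,x6,x7}} U346={{x3},{x3,x5}} U456={{x2,x7},{x6,x7},{x2,x6,x7}}
  U2346={{x3,x5}} U2456={{x2,x7},{x6,x7},{x2,x6,x7}}
C dims 6,9,7,2; δ0: rk 4, SNF 1^4; δ1: rk 5, SNF 1^5; δ2: rk 2, SNF 1^2
Ȟ^0: (6−4)−0=2 ⇒ Z^2
Ȟ^1: (9−5)−4=0 ⇒ 0
Ȟ^2: (7−2)−5=0 ⇒ 0


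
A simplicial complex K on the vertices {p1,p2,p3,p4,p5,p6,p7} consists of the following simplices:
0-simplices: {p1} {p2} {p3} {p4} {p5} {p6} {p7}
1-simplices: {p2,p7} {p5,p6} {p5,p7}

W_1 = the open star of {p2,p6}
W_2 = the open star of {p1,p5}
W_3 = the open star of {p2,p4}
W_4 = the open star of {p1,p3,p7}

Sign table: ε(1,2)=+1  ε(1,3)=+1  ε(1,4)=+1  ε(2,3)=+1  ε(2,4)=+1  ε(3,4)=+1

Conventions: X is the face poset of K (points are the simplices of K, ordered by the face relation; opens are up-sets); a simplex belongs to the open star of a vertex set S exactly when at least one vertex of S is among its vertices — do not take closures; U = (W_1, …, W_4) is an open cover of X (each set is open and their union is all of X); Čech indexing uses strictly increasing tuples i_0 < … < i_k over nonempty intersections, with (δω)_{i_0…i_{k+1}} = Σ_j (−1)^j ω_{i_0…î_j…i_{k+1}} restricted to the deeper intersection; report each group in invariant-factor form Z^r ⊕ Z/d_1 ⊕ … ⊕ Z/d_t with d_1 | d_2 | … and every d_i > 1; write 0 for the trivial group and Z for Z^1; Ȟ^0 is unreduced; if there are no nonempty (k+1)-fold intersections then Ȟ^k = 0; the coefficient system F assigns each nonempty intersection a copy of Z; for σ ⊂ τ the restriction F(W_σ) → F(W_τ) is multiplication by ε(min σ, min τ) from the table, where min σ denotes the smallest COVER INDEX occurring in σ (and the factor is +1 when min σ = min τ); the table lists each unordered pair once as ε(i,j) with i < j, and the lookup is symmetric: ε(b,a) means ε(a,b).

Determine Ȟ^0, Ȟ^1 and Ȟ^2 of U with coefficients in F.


Ȟ^0(U;F) ≅ Z, Ȟ^1(U;F) ≅ Z, Ȟ^2(U;F) ≅ 0

cover nerve:
  W1={{p2},{p6},{p2,p7},{p5,p6}} W2={{p1},{p5},{p5,p6},{p5,p7}} W3={{p2},{p4},{p2,p7}} W4={{p1},{p3},{p7},{p2,p7},{p5,p7}}
  W12={{p5,p6}} W13={{p2},{p2,p7}} W14={{p2,p7}} W24={{p1},{p5,p7}} W34={{p2,p7}}
  W134={{p2,p7}}
C dims 4,5,1; δ0: rk 3, SNF 1^3; δ1: rk 1, SNF 1^1
Ȟ^0: (4−3)−0=1 ⇒ Z
Ȟ^1: (5−1)−3=1 ⇒ Z
Ȟ^2: (1−0)−1=0 ⇒ 0


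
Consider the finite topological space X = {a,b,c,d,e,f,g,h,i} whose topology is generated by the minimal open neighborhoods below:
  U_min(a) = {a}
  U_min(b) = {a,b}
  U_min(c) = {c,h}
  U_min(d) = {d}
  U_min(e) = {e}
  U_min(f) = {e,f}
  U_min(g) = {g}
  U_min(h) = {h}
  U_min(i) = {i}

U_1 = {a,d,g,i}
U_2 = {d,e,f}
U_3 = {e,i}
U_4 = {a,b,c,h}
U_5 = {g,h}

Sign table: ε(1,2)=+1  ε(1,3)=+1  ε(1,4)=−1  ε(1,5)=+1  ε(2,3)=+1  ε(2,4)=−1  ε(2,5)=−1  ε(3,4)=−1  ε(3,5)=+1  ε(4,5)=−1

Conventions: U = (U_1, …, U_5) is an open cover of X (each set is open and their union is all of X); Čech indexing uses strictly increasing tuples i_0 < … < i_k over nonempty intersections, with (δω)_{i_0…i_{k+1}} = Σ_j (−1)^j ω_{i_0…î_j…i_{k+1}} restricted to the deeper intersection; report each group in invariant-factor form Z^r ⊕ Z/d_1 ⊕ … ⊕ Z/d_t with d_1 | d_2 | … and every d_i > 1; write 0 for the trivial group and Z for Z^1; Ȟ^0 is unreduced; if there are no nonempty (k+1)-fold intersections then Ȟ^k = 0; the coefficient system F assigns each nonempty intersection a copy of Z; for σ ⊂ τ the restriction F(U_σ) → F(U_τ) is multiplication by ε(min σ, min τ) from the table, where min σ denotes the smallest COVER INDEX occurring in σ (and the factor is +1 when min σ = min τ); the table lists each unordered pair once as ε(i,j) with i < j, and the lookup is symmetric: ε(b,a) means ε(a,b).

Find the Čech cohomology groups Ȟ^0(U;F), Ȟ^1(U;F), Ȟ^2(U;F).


nonempty intersections:
  U12={d} U13={i} U14={a} U15={g} U23={e} U45={h}
C dims 5,6; δ0: rk 4, SNF 1^4
Ȟ^0: (5−4)−0=1 ⇒ Z
Ȟ^1: (6−0)−4=2 ⇒ Z^2
Ȟ^2: (0−0)−0=0 ⇒ 0

Ȟ^0(U;F) ≅ Z,  Ȟ^1(U;F) ≅ Z^2,  Ȟ^2(U;F) ≅ 0


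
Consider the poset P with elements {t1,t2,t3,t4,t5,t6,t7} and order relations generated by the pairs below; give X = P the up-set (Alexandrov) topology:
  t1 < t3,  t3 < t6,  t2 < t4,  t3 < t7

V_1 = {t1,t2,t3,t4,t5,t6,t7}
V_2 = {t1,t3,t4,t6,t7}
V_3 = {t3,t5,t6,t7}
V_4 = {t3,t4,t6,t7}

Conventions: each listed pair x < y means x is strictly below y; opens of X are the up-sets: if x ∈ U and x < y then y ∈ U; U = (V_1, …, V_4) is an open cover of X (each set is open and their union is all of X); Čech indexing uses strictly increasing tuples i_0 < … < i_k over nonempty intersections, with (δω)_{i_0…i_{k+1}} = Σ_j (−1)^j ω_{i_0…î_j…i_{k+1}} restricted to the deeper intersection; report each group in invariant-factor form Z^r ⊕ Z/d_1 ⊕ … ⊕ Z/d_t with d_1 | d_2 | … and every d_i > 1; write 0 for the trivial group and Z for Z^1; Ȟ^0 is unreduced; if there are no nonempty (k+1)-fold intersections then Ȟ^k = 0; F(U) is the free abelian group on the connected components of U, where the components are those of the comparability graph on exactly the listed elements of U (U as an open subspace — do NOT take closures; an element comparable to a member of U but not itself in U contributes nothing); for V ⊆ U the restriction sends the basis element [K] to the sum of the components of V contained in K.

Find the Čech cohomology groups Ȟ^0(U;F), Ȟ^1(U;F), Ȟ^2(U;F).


Ȟ^0(U;F) ≅ Z^3,  Ȟ^1(U;F) ≅ 0,  Ȟ^2(U;F) ≅ 0

nerve of the cover:
  V12={t1,t3,t4,t6,t7} V13={t3,t5,t6,t7} V14={t3,t4,t6,t7} V23={t3,t6,t7} V24={t3,t4,t6,t7} V34={t3,t6,t7}
  V123={t3,t6,t7} V124={t3,t4,t6,t7} V134={t3,t6,t7} V234={t3,t6,t7}
  V1234={t3,t6,t7}
components per intersection:
  V1: {t1,t3,t6,t7} {t2,t4} {t5}
  V2: {t1,t3,t6,t7} {t4}
  V3: {t3,t6,t7} {t5}
  V4: {t3,t6,t7} {t4}
  V12: {t1,t3,t6,t7} {t4}
  V13: {t3,t6,t7} {t5}
  V14: {t3,t6,t7} {t4}
  V23: {t3,t6,t7}
  V24: {t3,t6,t7} {t4}
  V34: {t3,t6,t7}
  V123: {t3,t6,t7}
  V124: {t3,t6,t7} {t4}
  V134: {t3,t6,t7}
  V234: {t3,t6,t7}
  V1234: {t3,t6,t7}
C dims 9,10,5,1; δ0: rk 6, SNF 1^6; δ1: rk 4, SNF 1^4; δ2: rk 1, SNF 1^1
Ȟ^0 = (9 − 6) − 0 = 3, so Ȟ^0 ≅ Z^3
Ȟ^1 = (10 − 4) − 6 = 0, so Ȟ^1 ≅ 0
Ȟ^2 = (5 − 1) − 4 = 0, so Ȟ^2 ≅ 0


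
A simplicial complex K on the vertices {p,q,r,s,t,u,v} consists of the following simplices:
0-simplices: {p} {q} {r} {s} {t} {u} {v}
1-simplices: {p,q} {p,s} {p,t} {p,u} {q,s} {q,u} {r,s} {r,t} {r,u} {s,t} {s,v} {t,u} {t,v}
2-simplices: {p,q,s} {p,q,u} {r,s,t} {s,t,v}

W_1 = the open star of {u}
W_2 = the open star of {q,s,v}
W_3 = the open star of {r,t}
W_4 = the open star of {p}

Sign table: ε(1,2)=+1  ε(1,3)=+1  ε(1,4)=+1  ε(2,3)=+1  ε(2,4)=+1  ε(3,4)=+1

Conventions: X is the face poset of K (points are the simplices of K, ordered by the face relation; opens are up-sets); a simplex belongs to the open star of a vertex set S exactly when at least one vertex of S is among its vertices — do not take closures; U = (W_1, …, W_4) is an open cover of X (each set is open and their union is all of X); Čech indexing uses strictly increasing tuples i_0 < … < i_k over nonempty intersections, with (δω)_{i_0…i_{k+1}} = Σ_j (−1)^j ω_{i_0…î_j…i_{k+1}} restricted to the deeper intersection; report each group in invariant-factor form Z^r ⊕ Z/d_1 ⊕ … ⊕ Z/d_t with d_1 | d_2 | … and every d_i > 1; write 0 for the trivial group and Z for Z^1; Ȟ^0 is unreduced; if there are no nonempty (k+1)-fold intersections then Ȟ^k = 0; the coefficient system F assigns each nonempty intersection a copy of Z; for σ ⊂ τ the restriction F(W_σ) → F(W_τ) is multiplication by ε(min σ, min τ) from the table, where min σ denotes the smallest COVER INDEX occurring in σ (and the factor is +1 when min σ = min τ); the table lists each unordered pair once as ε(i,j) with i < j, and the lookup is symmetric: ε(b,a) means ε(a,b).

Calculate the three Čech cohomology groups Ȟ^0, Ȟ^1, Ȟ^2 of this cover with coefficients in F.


Ȟ^0 = Z; Ȟ^1 = Z^2; Ȟ^2 = 0

cover nerve:
  W1={{u},{p,u},{q,u},{r,u},{t,u},{p,q,u}} W2={{q},{s},{v},{p,q},{p,s},{q,s},{q,u},{r,s},{s,t},{s,v},{t,v},{p,q,s},{p,q,u},{r,s,t},{s,t,v}} W3={{r},{t},{p,t},{r,s},{r,t},{r,u},{s,t},{t,u},{t,v},{r,s,t},{s,t,v}} W4={{p},{p,q},{p,s},{p,t},{p,u},{p,q,s},{p,q,u}}
  W12={{q,u},{p,q,u}} W13={{r,u},{t,u}} W14={{p,u},{p,q,u}} W23={{r,s},{s,t},{t,v},{r,s,t},{s,t,v}} W24={{p,q},{p,s},{p,q,s},{p,q,u}} W34={{p,t}}
  W124={{p,q,u}}
C dims 4,6,1; δ0: rk 3, SNF 1^3; δ1: rk 1, SNF 1^1
Ȟ^0: (4−3)−0=1 ⇒ Z
Ȟ^1: (6−1)−3=2 ⇒ Z^2
Ȟ^2: (1−0)−1=0 ⇒ 0


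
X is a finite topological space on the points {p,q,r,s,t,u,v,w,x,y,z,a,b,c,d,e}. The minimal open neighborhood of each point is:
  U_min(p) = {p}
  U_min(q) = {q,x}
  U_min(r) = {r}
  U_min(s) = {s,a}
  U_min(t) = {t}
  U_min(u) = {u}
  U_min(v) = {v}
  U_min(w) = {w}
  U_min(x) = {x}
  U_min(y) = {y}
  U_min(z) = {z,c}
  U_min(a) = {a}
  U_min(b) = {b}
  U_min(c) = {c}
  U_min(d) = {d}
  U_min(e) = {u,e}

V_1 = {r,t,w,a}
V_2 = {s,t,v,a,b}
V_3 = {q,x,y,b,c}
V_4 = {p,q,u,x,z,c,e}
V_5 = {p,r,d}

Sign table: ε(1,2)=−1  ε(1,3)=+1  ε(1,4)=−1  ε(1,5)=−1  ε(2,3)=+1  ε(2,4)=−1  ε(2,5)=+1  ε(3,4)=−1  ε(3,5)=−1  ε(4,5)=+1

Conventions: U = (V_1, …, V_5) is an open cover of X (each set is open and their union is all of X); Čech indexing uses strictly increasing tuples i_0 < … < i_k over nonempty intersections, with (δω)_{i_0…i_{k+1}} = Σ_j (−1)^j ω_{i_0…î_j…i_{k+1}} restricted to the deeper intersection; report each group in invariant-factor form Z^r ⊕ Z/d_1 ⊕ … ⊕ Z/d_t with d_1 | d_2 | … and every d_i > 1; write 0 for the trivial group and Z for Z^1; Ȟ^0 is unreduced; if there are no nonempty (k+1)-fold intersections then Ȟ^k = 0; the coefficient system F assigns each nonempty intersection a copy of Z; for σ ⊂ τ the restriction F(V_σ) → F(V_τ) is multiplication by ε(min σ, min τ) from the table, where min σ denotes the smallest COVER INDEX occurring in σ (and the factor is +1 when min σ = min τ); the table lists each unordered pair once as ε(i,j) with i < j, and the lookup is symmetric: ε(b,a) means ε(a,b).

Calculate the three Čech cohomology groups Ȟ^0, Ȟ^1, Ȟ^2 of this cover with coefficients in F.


nonempty intersections:
  V12={t,a} V15={r} V23={b} V34={q,x,c} V45={p}
C dims 5,5; δ0: rk 5, SNF 1^4·2
Ȟ^0: (5−5)−0=0 ⇒ 0
Ȟ^1: (5−0)−5=0 plus torsion [2] ⇒ Z/2
Ȟ^2: (0−0)−0=0 ⇒ 0

Ȟ^0(U;F) ≅ 0, Ȟ^1(U;F) ≅ Z/2, Ȟ^2(U;F) ≅ 0


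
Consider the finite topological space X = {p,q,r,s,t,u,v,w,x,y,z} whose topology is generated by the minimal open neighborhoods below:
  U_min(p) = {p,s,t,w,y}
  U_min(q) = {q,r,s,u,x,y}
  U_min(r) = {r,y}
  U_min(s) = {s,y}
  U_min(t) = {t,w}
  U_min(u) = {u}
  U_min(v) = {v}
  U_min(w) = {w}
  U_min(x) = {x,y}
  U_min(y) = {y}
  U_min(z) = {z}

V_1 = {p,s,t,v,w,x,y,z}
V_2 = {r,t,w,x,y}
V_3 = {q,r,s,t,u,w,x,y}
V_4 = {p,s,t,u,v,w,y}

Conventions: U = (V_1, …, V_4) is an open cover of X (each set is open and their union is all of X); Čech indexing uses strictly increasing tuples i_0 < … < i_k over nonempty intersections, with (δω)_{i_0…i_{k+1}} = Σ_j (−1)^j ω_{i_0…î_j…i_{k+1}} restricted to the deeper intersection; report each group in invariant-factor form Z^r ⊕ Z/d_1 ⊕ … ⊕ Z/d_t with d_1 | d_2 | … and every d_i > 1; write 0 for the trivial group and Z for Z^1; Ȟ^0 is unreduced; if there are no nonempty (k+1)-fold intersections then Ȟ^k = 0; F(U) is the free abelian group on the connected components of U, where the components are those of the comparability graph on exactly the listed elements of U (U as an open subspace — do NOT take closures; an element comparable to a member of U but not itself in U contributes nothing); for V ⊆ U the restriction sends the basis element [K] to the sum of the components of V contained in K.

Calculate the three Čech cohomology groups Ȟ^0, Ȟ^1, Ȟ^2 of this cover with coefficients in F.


nerve of the cover:
  V12={t,w,x,y} V13={s,t,w,x,y} V14={p,s,t,v,w,y} V23={r,t,w,x,y} V24={t,w,y} V34={s,t,u,w,y}
  V123={t,w,x,y} V124={t,w,y} V134={s,t,w,y} V234={t,w,y}
  V1234={t,w,y}
components per intersection:
  V1: {p,s,t,w,x,y} {v} {z}
  V2: {r,x,y} {t,w}
  V3: {q,r,s,u,x,y} {t,w}
  V4: {p,s,t,w,y} {u} {v}
  V12: {t,w} {x,y}
  V13: {s,x,y} {t,w}
  V14: {p,s,t,w,y} {v}
  V23: {r,x,y} {t,w}
  V24: {t,w} {y}
  V34: {s,y} {t,w} {u}
  V123: {t,w} {x,y}
  V124: {t,w} {y}
  V134: {s,y} {t,w}
  V234: {t,w} {y}
  V1234: {t,w} {y}
C dims 10,13,8,2; δ0: rk 7, SNF 1^7; δ1: rk 6, SNF 1^6; δ2: rk 2, SNF 1^2
Ȟ^0 = (10 − 7) − 0 = 3, so Ȟ^0 ≅ Z^3
Ȟ^1 = (13 − 6) − 7 = 0, so Ȟ^1 ≅ 0
Ȟ^2 = (8 − 2) − 6 = 0, so Ȟ^2 ≅ 0

Ȟ^0(U;F) ≅ Z^3, Ȟ^1(U;F) ≅ 0, Ȟ^2(U;F) ≅ 0


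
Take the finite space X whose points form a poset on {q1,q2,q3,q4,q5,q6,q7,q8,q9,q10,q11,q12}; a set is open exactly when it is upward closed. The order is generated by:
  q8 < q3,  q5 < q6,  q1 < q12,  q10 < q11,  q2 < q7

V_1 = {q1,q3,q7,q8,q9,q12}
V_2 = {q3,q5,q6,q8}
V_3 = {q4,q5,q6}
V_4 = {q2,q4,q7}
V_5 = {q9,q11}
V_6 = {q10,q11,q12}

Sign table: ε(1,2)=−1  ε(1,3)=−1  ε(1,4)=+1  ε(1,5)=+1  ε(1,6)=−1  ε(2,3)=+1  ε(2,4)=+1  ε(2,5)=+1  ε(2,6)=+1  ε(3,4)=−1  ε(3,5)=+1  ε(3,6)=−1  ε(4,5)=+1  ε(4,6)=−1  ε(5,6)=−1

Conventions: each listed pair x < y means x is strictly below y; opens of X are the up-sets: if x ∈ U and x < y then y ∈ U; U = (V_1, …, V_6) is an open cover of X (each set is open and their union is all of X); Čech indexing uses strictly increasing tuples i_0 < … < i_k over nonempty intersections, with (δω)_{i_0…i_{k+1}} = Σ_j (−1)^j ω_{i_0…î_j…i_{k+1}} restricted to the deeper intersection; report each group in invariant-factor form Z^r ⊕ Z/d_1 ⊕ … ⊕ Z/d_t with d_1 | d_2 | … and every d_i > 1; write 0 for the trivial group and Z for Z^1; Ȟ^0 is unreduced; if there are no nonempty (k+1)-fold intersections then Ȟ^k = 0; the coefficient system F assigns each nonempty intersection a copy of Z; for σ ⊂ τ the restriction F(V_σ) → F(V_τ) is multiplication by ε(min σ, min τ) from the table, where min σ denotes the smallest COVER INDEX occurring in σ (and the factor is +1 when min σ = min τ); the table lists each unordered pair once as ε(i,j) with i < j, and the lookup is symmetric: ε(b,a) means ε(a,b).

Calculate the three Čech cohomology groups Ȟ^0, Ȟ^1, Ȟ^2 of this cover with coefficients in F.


intersection data:
  V12={q3,q8} V14={q7} V15={q9} V16={q12} V23={q5,q6} V34={q4} V56={q11}
C dims 6,7; δ0: rk 5, SNF 1^5
Ȟ^0 = (6 − 5) − 0 = 1, so Ȟ^0 ≅ Z
Ȟ^1 = (7 − 0) − 5 = 2, so Ȟ^1 ≅ Z^2
Ȟ^2 = (0 − 0) − 0 = 0, so Ȟ^2 ≅ 0

Ȟ^0 = Z,  Ȟ^1 = Z^2,  Ȟ^2 = 0


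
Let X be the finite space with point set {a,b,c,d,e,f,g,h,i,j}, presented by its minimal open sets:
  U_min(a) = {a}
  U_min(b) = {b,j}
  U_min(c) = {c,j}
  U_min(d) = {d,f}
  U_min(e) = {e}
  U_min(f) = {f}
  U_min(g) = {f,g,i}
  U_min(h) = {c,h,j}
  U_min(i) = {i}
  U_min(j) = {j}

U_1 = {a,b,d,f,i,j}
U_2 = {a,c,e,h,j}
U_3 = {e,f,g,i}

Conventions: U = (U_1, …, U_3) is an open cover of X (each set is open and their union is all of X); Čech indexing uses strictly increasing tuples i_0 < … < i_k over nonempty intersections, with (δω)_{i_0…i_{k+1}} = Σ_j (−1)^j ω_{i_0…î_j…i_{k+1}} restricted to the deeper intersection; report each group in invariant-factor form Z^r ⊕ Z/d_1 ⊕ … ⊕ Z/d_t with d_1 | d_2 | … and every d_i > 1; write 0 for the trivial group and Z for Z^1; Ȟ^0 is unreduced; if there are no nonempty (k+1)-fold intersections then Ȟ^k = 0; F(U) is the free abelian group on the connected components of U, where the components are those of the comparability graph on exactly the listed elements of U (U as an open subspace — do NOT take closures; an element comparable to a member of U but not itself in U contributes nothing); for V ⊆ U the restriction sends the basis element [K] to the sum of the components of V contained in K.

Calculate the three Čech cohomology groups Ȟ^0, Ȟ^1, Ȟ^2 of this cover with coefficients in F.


nonempty intersections:
  U12={a,j} U13={f,i} U23={e}
components per intersection:
  U1: {a} {b,j} {d,f} {i}
  U2: {a} {c,h,j} {e}
  U3: {e} {f,g,i}
  U12: {a} {j}
  U13: {f} {i}
  U23: {e}
C dims 9,5; δ0: rk 5, SNF 1^5
Ȟ^0: (9−5)−0=4 ⇒ Z^4
Ȟ^1: (5−0)−5=0 ⇒ 0
Ȟ^2: (0−0)−0=0 ⇒ 0

Ȟ^0 ≅ Z^4; Ȟ^1 ≅ 0; Ȟ^2 ≅ 0


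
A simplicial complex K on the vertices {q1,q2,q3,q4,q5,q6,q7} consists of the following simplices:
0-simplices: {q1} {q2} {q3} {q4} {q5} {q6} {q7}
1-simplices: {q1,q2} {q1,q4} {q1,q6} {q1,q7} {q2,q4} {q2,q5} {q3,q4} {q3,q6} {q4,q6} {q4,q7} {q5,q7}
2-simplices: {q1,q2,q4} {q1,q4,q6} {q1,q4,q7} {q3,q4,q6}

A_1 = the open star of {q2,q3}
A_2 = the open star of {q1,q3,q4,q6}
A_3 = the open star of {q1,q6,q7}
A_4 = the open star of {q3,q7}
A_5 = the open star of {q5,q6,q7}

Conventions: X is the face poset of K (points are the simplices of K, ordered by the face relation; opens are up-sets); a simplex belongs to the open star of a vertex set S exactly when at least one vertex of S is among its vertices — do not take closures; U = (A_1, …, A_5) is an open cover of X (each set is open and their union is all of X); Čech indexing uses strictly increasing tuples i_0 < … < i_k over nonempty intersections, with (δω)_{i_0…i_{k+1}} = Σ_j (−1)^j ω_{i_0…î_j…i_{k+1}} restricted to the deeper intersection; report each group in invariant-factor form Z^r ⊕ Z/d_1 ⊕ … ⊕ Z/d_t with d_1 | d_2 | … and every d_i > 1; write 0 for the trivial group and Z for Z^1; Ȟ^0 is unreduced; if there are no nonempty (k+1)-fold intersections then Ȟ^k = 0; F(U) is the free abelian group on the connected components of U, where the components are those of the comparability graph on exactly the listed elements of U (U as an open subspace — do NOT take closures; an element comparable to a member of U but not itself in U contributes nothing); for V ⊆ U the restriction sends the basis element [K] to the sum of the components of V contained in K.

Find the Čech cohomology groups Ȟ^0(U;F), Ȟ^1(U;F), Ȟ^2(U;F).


nerve simplices:
  A1={{q2},{q3},{q1,q2},{q2,q4},{q2,q5},{q3,q4},{q3,q6},{q1,q2,q4},{q3,q4,q6}} A2={{q1},{q3},{q4},{q6},{q1,q2},{q1,q4},{q1,q6},{q1,q7},{q2,q4},{q3,q4},{q3,q6},{q4,q6},{q4,q7},{q1,q2,q4},{q1,q4,q6},{q1,q4,q7},{q3,q4,q6}} A3={{q1},{q6},{q7},{q1,q2},{q1,q4},{q1,q6},{q1,q7},{q3,q6},{q4,q6},{q4,q7},{q5,q7},{q1,q2,q4},{q1,q4,q6},{q1,q4,q7},{q3,q4,q6}} A4={{q3},{q7},{q1,q7},{q3,q4},{q3,q6},{q4,q7},{q5,q7},{q1,q4,q7},{q3,q4,q6}} A5={{q5},{q6},{q7},{q1,q6},{q1,q7},{q2,q5},{q3,q6},{q4,q6},{q4,q7},{q5,q7},{q1,q4,q6},{q1,q4,q7},{q3,q4,q6}}
  A12={{q3},{q1,q2},{q2,q4},{q3,q4},{q3,q6},{q1,q2,q4},{q3,q4,q6}} A13={{q1,q2},{q3,q6},{q1,q2,q4},{q3,q4,q6}} A14={{q3},{q3,q4},{q3,q6},{q3,q4,q6}} A15={{q2,q5},{q3,q6},{q3,q4,q6}} A23={{q1},{q6},{q1,q2},{q1,q4},{q1,q6},{q1,q7},{q3,q6},{q4,q6},{q4,q7},{q1,q2,q4},{q1,q4,q6},{q1,q4,q7},{q3,q4,q6}} A24={{q3},{q1,q7},{q3,q4},{q3,q6},{q4,q7},{q1,q4,q7},{q3,q4,q6}} A25={{q6},{q1,q6},{q1,q7},{q3,q6},{q4,q6},{q4,q7},{q1,q4,q6},{q1,q4,q7},{q3,q4,q6}} A34={{q7},{q1,q7},{q3,q6},{q4,q7},{q5,q7},{q1,q4,q7},{q3,q4,q6}} A35={{q6},{q7},{q1,q6},{q1,q7},{q3,q6},{q4,q6},{q4,q7},{q5,q7},{q1,q4,q6},{q1,q4,q7},{q3,q4,q6}} A45={{q7},{q1,q7},{q3,q6},{q4,q7},{q5,q7},{q1,q4,q7},{q3,q4,q6}}
  A123={{q1,q2},{q3,q6},{q1,q2,q4},{q3,q4,q6}} A124={{q3},{q3,q4},{q3,q6},{q3,q4,q6}} A125={{q3,q6},{q3,q4,q6}} A134={{q3,q6},{q3,q4,q6}} A135={{q3,q6},{q3,q4,q6}} A145={{q3,q6},{q3,q4,q6}} A234={{q1,q7},{q3,q6},{q4,q7},{q1,q4,q7},{q3,q4,q6}} A235={{q6},{q1,q6},{q1,q7},{q3,q6},{q4,q6},{q4,q7},{q1,q4,q6},{q1,q4,q7},{q3,q4,q6}} A245={{q1,q7},{q3,q6},{q4,q7},{q1,q4,q7},{q3,q4,q6}} A345={{q7},{q1,q7},{q3,q6},{q4,q7},{q5,q7},{q1,q4,q7},{q3,q4,q6}}
  A1234={{q3,q6},{q3,q4,q6}} A1235={{q3,q6},{q3,q4,q6}} A1245={{q3,q6},{q3,q4,q6}} A1345={{q3,q6},{q3,q4,q6}} A2345={{q1,q7},{q3,q6},{q4,q7},{q1,q4,q7},{q3,q4,q6}}
  A12345={{q3,q6},{q3,q4,q6}}
components per intersection:
  A1: {{q2},{q1,q2},{q2,q4},{q2,q5},{q1,q2,q4}} {{q3},{q3,q4},{q3,q6},{q3,q4,q6}}
  A2: {{q1},{q3},{q4},{q6},{q1,q2},{q1,q4},{q1,q6},{q1,q7},{q2,q4},{q3,q4},{q3,q6},{q4,q6},{q4,q7},{q1,q2,q4},{q1,q4,q6},{q1,q4,q7},{q3,q4,q6}}
  A3: {{q1},{q6},{q7},{q1,q2},{q1,q4},{q1,q6},{q1,q7},{q3,q6},{q4,q6},{q4,q7},{q5,q7},{q1,q2,q4},{q1,q4,q6},{q1,q4,q7},{q3,q4,q6}}
  A4: {{q3},{q3,q4},{q3,q6},{q3,q4,q6}} {{q7},{q1,q7},{q4,q7},{q5,q7},{q1,q4,q7}}
  A5: {{q5},{q7},{q1,q7},{q2,q5},{q4,q7},{q5,q7},{q1,q4,q7}} {{q6},{q1,q6},{q3,q6},{q4,q6},{q1,q4,q6},{q3,q4,q6}}
  A12: {{q3},{q3,q4},{q3,q6},{q3,q4,q6}} {{q1,q2},{q2,q4},{q1,q2,q4}}
  A13: {{q1,q2},{q1,q2,q4}} {{q3,q6},{q3,q4,q6}}
  A14: {{q3},{q3,q4},{q3,q6},{q3,q4,q6}}
  A15: {{q2,q5}} {{q3,q6},{q3,q4,q6}}
  A23: {{q1},{q6},{q1,q2},{q1,q4},{q1,q6},{q1,q7},{q3,q6},{q4,q6},{q4,q7},{q1,q2,q4},{q1,q4,q6},{q1,q4,q7},{q3,q4,q6}}
  A24: {{q3},{q3,q4},{q3,q6},{q3,q4,q6}} {{q1,q7},{q4,q7},{q1,q4,q7}}
  A25: {{q6},{q1,q6},{q3,q6},{q4,q6},{q1,q4,q6},{q3,q4,q6}} {{q1,q7},{q4,q7},{q1,q4,q7}}
  A34: {{q7},{q1,q7},{q4,q7},{q5,q7},{q1,q4,q7}} {{q3,q6},{q3,q4,q6}}
  A35: {{q6},{q1,q6},{q3,q6},{q4,q6},{q1,q4,q6},{q3,q4,q6}} {{q7},{q1,q7},{q4,q7},{q5,q7},{q1,q4,q7}}
  A45: {{q7},{q1,q7},{q4,q7},{q5,q7},{q1,q4,q7}} {{q3,q6},{q3,q4,q6}}
  A123: {{q1,q2},{q1,q2,q4}} {{q3,q6},{q3,q4,q6}}
  A124: {{q3},{q3,q4},{q3,q6},{q3,q4,q6}}
  A125: {{q3,q6},{q3,q4,q6}}
  A134: {{q3,q6},{q3,q4,q6}}
  A135: {{q3,q6},{q3,q4,q6}}
  A145: {{q3,q6},{q3,q4,q6}}
  A234: {{q1,q7},{q4,q7},{q1,q4,q7}} {{q3,q6},{q3,q4,q6}}
  A235: {{q6},{q1,q6},{q3,q6},{q4,q6},{q1,q4,q6},{q3,q4,q6}} {{q1,q7},{q4,q7},{q1,q4,q7}}
  A245: {{q1,q7},{q4,q7},{q1,q4,q7}} {{q3,q6},{q3,q4,q6}}
  A345: {{q7},{q1,q7},{q4,q7},{q5,q7},{q1,q4,q7}} {{q3,q6},{q3,q4,q6}}
  A1234: {{q3,q6},{q3,q4,q6}}
  A1235: {{q3,q6},{q3,q4,q6}}
  A1245: {{q3,q6},{q3,q4,q6}}
  A1345: {{q3,q6},{q3,q4,q6}}
  A2345: {{q1,q7},{q4,q7},{q1,q4,q7}} {{q3,q6},{q3,q4,q6}}
  A12345: {{q3,q6},{q3,q4,q6}}
C dims 8,18,15,6; δ0: rk 7, SNF 1^7; δ1: rk 10, SNF 1^10; δ2: rk 5, SNF 1^5
degree 0: 8−7−0 = 1 → Ȟ^0 ≅ Z
degree 1: 18−10−7 = 1 → Ȟ^1 ≅ Z
degree 2: 15−5−10 = 0 → Ȟ^2 ≅ 0

Ȟ^0(U;F) ≅ Z, Ȟ^1(U;F) ≅ Z and Ȟ^2(U;F) ≅ 0


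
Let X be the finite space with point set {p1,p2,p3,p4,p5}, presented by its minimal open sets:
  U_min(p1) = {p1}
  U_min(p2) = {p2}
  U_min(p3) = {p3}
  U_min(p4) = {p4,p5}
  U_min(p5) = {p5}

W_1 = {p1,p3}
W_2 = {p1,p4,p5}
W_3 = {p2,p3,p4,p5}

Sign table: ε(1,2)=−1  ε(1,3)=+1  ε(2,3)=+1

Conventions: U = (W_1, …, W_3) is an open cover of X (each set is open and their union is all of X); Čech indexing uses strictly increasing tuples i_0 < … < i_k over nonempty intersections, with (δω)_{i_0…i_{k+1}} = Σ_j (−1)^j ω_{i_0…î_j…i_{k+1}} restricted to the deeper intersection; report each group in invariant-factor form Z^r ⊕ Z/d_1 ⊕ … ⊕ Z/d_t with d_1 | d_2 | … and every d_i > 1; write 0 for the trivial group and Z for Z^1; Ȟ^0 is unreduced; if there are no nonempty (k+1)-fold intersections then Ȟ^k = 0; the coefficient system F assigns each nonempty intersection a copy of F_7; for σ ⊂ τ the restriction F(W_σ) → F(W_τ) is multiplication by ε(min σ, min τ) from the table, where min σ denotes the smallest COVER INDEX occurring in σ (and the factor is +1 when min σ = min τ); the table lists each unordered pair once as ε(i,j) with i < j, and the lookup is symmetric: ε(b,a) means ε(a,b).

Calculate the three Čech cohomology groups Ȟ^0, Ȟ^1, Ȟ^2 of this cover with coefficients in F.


nonempty overlaps:
  W12={p1} W13={p3} W23={p4,p5}
C dims 3,3; δ0: rk_F7 3
degree 0: 3−3−0 = 0 → Ȟ^0 ≅ 0
degree 1: 3−0−3 = 0 → Ȟ^1 ≅ 0
degree 2: 0−0−0 = 0 → Ȟ^2 ≅ 0

Ȟ^0 ≅ 0,  Ȟ^1 ≅ 0,  Ȟ^2 ≅ 0


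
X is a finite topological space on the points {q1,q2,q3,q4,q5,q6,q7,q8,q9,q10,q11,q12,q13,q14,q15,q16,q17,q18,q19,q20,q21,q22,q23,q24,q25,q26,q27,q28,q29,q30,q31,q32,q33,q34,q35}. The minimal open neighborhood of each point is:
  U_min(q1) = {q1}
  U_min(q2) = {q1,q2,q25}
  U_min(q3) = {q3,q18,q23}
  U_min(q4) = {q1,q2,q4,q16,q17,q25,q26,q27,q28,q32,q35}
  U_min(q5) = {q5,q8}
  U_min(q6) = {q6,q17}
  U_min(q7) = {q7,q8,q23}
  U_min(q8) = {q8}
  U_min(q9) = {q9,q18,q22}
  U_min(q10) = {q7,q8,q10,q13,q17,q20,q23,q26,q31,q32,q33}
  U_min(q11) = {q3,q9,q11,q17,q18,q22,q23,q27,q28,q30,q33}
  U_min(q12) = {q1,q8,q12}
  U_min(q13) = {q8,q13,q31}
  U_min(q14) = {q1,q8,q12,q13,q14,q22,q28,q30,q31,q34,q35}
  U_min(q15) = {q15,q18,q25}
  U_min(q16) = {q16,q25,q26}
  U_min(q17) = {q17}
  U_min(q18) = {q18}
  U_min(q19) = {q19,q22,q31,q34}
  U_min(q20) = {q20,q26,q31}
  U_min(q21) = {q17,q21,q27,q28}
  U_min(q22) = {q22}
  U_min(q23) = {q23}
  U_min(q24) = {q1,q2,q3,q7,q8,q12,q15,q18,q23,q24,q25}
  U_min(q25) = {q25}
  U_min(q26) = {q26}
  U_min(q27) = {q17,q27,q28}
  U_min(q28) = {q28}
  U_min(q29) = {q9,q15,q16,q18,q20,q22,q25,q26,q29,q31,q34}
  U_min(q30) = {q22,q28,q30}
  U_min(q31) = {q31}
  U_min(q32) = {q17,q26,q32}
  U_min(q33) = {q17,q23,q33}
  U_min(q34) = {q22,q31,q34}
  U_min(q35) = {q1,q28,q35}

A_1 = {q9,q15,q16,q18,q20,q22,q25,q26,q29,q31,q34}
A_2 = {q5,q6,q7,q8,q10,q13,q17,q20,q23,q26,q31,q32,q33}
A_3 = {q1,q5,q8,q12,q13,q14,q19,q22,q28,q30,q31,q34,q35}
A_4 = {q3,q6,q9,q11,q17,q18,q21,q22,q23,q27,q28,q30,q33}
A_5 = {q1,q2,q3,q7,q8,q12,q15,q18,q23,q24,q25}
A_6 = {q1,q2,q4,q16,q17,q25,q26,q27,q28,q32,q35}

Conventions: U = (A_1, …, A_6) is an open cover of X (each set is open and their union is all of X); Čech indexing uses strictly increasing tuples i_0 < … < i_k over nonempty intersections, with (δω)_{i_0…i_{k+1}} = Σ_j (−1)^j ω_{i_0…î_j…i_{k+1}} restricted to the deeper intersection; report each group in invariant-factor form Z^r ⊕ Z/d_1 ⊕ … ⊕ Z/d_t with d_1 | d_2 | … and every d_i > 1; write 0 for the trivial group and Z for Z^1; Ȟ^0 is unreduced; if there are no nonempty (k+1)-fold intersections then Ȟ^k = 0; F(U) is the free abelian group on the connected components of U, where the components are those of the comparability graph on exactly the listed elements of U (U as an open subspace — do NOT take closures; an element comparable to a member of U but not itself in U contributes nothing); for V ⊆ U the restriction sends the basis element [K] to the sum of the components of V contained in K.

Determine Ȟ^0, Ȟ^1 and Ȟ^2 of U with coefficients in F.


Ȟ^0(U;F) ≅ Z,  Ȟ^1(U;F) ≅ 0,  Ȟ^2(U;F) ≅ Z/2

intersection data:
  A12={q20,q26,q31} A13={q22,q31,q34} A14={q9,q18,q22} A15={q15,q18,q25} A16={q16,q25,q26} A23={q5,q8,q13,q31} A24={q6,q17,q23,q33} A25={q7,q8,q23} A26={q17,q26,q32} A34={q22,q28,q30} A35={q1,q8,q12} A36={q1,q28,q35} A45={q3,q18,q23} A46={q17,q27,q28} A56={q1,q2,q25}
  A123={q31} A126={q26} A134={q22} A145={q18} A156={q25} A235={q8} A245={q23} A246={q17} A346={q28} A356={q1}
components per intersection:
  A1: {q9,q15,q16,q18,q20,q22,q25,q26,q29,q31,q34}
  A2: {q5,q6,q7,q8,q10,q13,q17,q20,q23,q26,q31,q32,q33}
  A3: {q1,q5,q8,q12,q13,q14,q19,q22,q28,q30,q31,q34,q35}
  A4: {q3,q6,q9,q11,q17,q18,q21,q22,q23,q27,q28,q30,q33}
  A5: {q1,q2,q3,q7,q8,q12,q15,q18,q23,q24,q25}
  A6: {q1,q2,q4,q16,q17,q25,q26,q27,q28,q32,q35}
  A12: {q20,q26,q31}
  A13: {q22,q31,q34}
  A14: {q9,q18,q22}
  A15: {q15,q18,q25}
  A16: {q16,q25,q26}
  A23: {q5,q8,q13,q31}
  A24: {q6,q17,q23,q33}
  A25: {q7,q8,q23}
  A26: {q17,q26,q32}
  A34: {q22,q28,q30}
  A35: {q1,q8,q12}
  A36: {q1,q28,q35}
  A45: {q3,q18,q23}
  A46: {q17,q27,q28}
  A56: {q1,q2,q25}
  A123: {q31}
  A126: {q26}
  A134: {q22}
  A145: {q18}
  A156: {q25}
  A235: {q8}
  A245: {q23}
  A246: {q17}
  A346: {q28}
  A356: {q1}
C dims 6,15,10; δ0: rk 5, SNF 1^5; δ1: rk 10, SNF 1^9·2
Ȟ^0 = (6 − 5) − 0 = 1, so Ȟ^0 ≅ Z
Ȟ^1 = (15 − 10) − 5 = 0, so Ȟ^1 ≅ 0
Ȟ^2 = (10 − 0) − 10 = 0 plus torsion [2], so Ȟ^2 ≅ Z/2
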